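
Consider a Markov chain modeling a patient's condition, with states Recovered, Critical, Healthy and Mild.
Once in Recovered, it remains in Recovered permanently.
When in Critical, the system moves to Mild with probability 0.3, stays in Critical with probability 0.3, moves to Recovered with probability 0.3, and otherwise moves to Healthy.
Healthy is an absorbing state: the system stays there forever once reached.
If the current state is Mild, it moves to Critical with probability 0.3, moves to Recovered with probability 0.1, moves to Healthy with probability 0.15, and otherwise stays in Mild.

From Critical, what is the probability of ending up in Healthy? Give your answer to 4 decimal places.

0.3390

Let h(s) be the probability of absorption at Healthy starting from transient state s. Then h(Healthy) = 1 and h(Recovered) = 0. By first-step analysis:
h(Critical) = 0.3·0 + 0.3·h(Critical) + 0.1·1 + 0.3·h(Mild)
h(Mild) = 0.1·0 + 0.3·h(Critical) + 0.15·1 + 0.45·h(Mild)
Solving: h(Critical) = 0.3390, h(Mild) = 0.4576.
Starting from Critical, the probability is 0.3390.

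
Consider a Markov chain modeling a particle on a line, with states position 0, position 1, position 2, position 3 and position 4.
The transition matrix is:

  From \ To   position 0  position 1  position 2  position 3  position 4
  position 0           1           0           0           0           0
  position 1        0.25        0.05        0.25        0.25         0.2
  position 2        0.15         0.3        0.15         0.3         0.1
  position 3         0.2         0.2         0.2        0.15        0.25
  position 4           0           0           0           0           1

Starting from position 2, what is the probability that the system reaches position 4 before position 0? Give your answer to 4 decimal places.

0.4639

Let h(s) be the probability of absorption at position 4 starting from transient state s. Then h(position 4) = 1 and h(position 0) = 0. By first-step analysis:
h(position 1) = 0.25·0 + 0.05·h(position 1) + 0.25·h(position 2) + 0.25·h(position 3) + 0.2·1
h(position 2) = 0.15·0 + 0.3·h(position 1) + 0.15·h(position 2) + 0.3·h(position 3) + 0.1·1
h(position 3) = 0.2·0 + 0.2·h(position 1) + 0.2·h(position 2) + 0.15·h(position 3) + 0.25·1
Solving: h(position 1) = 0.4677, h(position 2) = 0.4639, h(position 3) = 0.5133.
Starting from position 2, the probability is 0.4639.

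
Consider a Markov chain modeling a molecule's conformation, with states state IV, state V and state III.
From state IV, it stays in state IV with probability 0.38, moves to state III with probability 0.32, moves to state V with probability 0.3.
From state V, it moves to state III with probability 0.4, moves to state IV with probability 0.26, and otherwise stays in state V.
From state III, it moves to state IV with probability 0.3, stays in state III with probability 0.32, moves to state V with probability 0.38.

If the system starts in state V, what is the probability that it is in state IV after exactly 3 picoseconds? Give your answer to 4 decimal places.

0.3108

Propagate the distribution vector 3 picoseconds from state V.
After 0 picoseconds: (0.0000, 1.0000, 0.0000)
After 1 picosecond: (0.2600, 0.3400, 0.4000)
After 2 picoseconds: (0.3072, 0.3456, 0.3472)
After 3 picoseconds: (0.3108, 0.3416, 0.3476)
P(in state IV after 3 picoseconds) = 0.3108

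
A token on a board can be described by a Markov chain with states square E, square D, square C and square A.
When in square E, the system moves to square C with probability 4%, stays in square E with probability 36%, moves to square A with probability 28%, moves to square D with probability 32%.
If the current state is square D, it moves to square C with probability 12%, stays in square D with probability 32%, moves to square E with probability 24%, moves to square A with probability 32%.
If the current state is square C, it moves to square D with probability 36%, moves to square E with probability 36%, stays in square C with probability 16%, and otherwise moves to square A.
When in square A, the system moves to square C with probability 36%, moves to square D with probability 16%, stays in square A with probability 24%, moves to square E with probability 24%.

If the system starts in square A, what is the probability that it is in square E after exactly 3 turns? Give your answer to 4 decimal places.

0.2982

Propagate the distribution vector 3 turns from square A.
After 0 turns: (0.0000, 0.0000, 0.0000, 1.0000)
After 1 turn: (0.2400, 0.1600, 0.3600, 0.2400)
After 2 turns: (0.3120, 0.2960, 0.1728, 0.2192)
After 3 turns: (0.2982, 0.2918, 0.1546, 0.2554)
P(in square E after 3 turns) = 0.2982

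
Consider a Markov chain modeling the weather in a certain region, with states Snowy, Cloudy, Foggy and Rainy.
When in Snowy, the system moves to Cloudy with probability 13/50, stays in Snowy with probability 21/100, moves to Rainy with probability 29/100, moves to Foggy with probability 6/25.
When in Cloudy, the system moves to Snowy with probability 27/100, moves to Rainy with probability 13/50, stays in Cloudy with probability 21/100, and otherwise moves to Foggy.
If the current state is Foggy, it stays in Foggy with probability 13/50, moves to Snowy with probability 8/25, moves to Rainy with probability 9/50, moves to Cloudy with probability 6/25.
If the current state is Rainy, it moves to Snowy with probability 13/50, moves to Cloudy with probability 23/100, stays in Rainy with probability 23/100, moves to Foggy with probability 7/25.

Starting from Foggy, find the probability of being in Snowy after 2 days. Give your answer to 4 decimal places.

Propagate the distribution vector 2 days from Foggy.
After 0 days: (0.0000, 0.0000, 1.0000, 0.0000)
After 1 day: (0.3200, 0.2400, 0.2600, 0.1800)
After 2 days: (0.2620, 0.2374, 0.2572, 0.2434)
P(in Snowy after 2 days) = 0.2620

0.2620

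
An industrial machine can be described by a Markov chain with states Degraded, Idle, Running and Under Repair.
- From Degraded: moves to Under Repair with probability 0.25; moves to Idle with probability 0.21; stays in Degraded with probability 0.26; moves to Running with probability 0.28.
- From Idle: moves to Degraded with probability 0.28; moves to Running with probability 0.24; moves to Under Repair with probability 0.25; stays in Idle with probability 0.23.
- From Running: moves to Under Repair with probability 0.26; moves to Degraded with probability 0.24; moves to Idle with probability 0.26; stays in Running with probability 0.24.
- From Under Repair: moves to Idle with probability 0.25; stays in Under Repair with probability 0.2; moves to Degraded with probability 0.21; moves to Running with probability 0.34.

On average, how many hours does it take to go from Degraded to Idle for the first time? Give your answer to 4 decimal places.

4.2774

Let t(s) be the expected number of hours to first reach Idle from state s, with t(Idle) = 0. Conditioning on the first hour:
t(Degraded) = 1 + 0.26·t(Degraded) + 0.28·t(Running) + 0.25·t(Under Repair)
t(Running) = 1 + 0.24·t(Degraded) + 0.24·t(Running) + 0.26·t(Under Repair)
t(Under Repair) = 1 + 0.21·t(Degraded) + 0.34·t(Running) + 0.2·t(Under Repair)
Solving: t(Degraded) = 4.2774, t(Running) = 4.0701, t(Under Repair) = 4.1026.
Expected hours from Degraded to Idle: 4.2774.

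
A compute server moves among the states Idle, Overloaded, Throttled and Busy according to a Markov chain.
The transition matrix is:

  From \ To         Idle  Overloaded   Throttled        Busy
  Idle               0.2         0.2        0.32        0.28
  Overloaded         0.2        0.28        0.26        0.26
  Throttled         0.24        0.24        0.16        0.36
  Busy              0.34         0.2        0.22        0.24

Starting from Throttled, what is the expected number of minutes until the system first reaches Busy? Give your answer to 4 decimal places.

Let t(s) be the expected number of minutes to first reach Busy from state s, with t(Busy) = 0. Conditioning on the first minute:
t(Idle) = 1 + 0.2·t(Idle) + 0.2·t(Overloaded) + 0.32·t(Throttled)
t(Overloaded) = 1 + 0.2·t(Idle) + 0.28·t(Overloaded) + 0.26·t(Throttled)
t(Throttled) = 1 + 0.24·t(Idle) + 0.24·t(Overloaded) + 0.16·t(Throttled)
Solving: t(Idle) = 3.3722, t(Overloaded) = 3.4605, t(Throttled) = 3.1427.
Expected minutes from Throttled to Busy: 3.1427.

3.1427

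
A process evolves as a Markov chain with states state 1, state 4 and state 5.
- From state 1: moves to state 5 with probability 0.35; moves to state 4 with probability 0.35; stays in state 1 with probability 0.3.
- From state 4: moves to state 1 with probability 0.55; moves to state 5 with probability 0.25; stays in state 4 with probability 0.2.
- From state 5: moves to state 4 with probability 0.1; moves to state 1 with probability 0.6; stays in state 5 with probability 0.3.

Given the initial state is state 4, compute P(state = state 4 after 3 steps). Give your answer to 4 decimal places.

0.2320

Propagate the distribution vector 3 steps from state 4.
After 0 steps: (0.0000, 1.0000, 0.0000)
After 1 step: (0.5500, 0.2000, 0.2500)
After 2 steps: (0.4250, 0.2575, 0.3175)
After 3 steps: (0.4596, 0.2320, 0.3084)
P(in state 4 after 3 steps) = 0.2320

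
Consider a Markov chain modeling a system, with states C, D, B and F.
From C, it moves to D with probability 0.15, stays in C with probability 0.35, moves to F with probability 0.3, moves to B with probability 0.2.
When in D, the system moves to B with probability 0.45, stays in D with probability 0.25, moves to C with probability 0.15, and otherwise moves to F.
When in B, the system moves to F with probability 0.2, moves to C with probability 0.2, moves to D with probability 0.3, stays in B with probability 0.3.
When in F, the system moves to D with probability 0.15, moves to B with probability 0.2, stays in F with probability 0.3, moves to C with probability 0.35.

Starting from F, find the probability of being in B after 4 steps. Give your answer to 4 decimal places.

Propagate the distribution vector 4 steps from F.
After 0 steps: (0.0000, 0.0000, 0.0000, 1.0000)
After 1 step: (0.3500, 0.1500, 0.2000, 0.3000)
After 2 steps: (0.2900, 0.1950, 0.2575, 0.2575)
After 3 steps: (0.2724, 0.2081, 0.2745, 0.2450)
After 4 steps: (0.2672, 0.2120, 0.2795, 0.2413)
P(in B after 4 steps) = 0.2795

0.2795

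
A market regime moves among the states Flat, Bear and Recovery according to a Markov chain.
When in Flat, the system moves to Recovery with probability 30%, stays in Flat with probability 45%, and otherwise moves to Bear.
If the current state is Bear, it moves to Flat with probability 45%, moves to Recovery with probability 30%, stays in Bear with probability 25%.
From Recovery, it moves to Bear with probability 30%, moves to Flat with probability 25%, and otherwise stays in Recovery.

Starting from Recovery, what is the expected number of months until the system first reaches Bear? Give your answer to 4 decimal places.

3.5165

Let t(s) be the expected number of months to first reach Bear from state s, with t(Bear) = 0. Conditioning on the first month:
t(Flat) = 1 + 0.45·t(Flat) + 0.3·t(Recovery)
t(Recovery) = 1 + 0.25·t(Flat) + 0.45·t(Recovery)
Solving: t(Flat) = 3.7363, t(Recovery) = 3.5165.
Expected months from Recovery to Bear: 3.5165.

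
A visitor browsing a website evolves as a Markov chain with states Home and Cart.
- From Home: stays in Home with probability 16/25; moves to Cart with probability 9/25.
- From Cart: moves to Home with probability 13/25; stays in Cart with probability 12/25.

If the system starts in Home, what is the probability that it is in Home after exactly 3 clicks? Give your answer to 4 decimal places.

0.5916

Propagate the distribution vector 3 clicks from Home.
After 0 clicks: (1.0000, 0.0000)
After 1 click: (0.6400, 0.3600)
After 2 clicks: (0.5968, 0.4032)
After 3 clicks: (0.5916, 0.4084)
P(in Home after 3 clicks) = 0.5916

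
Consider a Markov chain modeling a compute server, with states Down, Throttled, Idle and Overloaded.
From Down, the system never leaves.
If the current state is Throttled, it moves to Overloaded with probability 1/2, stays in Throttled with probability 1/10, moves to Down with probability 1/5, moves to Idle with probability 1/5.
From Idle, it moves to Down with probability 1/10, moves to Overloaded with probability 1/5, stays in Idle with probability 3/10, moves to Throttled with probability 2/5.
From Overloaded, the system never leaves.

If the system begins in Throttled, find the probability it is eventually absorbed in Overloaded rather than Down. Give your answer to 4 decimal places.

0.7091

Let h(s) be the probability of absorption at Overloaded starting from transient state s. Then h(Overloaded) = 1 and h(Down) = 0. By first-step analysis:
h(Throttled) = 0.2·0 + 0.1·h(Throttled) + 0.2·h(Idle) + 0.5·1
h(Idle) = 0.1·0 + 0.4·h(Throttled) + 0.3·h(Idle) + 0.2·1
Solving: h(Throttled) = 0.7091, h(Idle) = 0.6909.
Starting from Throttled, the probability is 0.7091.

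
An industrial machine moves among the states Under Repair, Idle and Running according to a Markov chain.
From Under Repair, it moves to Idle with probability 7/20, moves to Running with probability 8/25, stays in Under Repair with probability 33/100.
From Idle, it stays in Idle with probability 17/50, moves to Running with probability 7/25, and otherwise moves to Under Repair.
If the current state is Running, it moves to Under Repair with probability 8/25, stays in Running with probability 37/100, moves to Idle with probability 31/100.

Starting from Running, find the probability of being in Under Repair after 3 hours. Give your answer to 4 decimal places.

Propagate the distribution vector 3 hours from Running.
After 0 hours: (0.0000, 0.0000, 1.0000)
After 1 hour: (0.3200, 0.3100, 0.3700)
After 2 hours: (0.3418, 0.3321, 0.3261)
After 3 hours: (0.3433, 0.3336, 0.3230)
P(in Under Repair after 3 hours) = 0.3433

0.3433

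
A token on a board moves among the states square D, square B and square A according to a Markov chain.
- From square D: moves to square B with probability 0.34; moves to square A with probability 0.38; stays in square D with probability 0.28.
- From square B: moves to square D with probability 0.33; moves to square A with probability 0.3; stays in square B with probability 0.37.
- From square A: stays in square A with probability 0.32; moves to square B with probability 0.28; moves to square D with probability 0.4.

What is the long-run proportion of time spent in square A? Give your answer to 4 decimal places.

0.3336

Let the stationary distribution be π with π = πP and π_1 + π_2 + π_3 = 1.
π_1 = 0.28·π_1 + 0.33·π_2 + 0.4·π_3
π_2 = 0.34·π_1 + 0.37·π_2 + 0.28·π_3
Solving with the normalization constraint gives π = (0.3365, 0.3299, 0.3336).
So the stationary probability of square A is 0.3336.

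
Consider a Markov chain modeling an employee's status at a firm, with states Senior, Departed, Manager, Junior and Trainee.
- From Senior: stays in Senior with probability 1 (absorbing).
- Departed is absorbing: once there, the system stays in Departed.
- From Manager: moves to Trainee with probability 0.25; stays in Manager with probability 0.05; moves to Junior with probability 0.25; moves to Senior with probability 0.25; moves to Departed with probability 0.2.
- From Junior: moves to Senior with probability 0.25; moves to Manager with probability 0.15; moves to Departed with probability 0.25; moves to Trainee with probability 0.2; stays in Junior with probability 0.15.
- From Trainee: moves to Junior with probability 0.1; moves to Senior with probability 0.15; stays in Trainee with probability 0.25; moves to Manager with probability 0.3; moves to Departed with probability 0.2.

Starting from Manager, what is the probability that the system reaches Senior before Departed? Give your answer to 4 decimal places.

Let h(s) be the probability of absorption at Senior starting from transient state s. Then h(Senior) = 1 and h(Departed) = 0. By first-step analysis:
h(Manager) = 0.25·1 + 0.2·0 + 0.05·h(Manager) + 0.25·h(Junior) + 0.25·h(Trainee)
h(Junior) = 0.25·1 + 0.25·0 + 0.15·h(Manager) + 0.15·h(Junior) + 0.2·h(Trainee)
h(Trainee) = 0.15·1 + 0.2·0 + 0.3·h(Manager) + 0.1·h(Junior) + 0.25·h(Trainee)
Solving: h(Manager) = 0.5186, h(Junior) = 0.4971, h(Trainee) = 0.4737.
Starting from Manager, the probability is 0.5186.

0.5186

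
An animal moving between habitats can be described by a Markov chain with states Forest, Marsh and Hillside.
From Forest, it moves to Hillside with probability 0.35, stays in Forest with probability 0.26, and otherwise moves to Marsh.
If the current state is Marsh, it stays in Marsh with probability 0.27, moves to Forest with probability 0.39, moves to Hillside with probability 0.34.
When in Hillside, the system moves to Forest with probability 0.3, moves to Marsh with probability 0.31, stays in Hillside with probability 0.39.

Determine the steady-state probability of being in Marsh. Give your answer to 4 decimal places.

Let the stationary distribution be π with π = πP and π_1 + π_2 + π_3 = 1.
π_1 = 0.26·π_1 + 0.39·π_2 + 0.3·π_3
π_2 = 0.39·π_1 + 0.27·π_2 + 0.31·π_3
Solving with the normalization constraint gives π = (0.3164, 0.3224, 0.3612).
So the stationary probability of Marsh is 0.3224.

0.3224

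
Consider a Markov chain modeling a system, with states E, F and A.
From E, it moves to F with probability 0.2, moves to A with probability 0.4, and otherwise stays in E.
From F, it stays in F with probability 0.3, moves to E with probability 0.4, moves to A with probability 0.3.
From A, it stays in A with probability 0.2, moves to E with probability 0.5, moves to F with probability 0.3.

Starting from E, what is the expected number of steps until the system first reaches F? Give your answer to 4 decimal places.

4.2857

Let t(s) be the expected number of steps to first reach F from state s, with t(F) = 0. Conditioning on the first step:
t(E) = 1 + 0.4·t(E) + 0.4·t(A)
t(A) = 1 + 0.5·t(E) + 0.2·t(A)
Solving: t(E) = 4.2857, t(A) = 3.9286.
Expected steps from E to F: 4.2857.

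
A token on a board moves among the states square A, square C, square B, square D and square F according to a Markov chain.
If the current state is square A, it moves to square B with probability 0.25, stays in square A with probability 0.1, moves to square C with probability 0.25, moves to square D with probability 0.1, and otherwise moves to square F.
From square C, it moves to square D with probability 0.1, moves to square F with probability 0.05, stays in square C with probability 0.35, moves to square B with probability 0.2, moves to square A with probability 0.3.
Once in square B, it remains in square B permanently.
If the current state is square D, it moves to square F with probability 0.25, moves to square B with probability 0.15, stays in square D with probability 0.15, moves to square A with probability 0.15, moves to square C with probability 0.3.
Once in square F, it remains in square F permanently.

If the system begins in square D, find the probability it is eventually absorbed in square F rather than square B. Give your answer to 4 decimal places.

0.5186

Let h(s) be the probability of absorption at square F starting from transient state s. Then h(square F) = 1 and h(square B) = 0. By first-step analysis:
h(square A) = 0.1·h(square A) + 0.25·h(square C) + 0.25·0 + 0.1·h(square D) + 0.3·1
h(square C) = 0.3·h(square A) + 0.35·h(square C) + 0.2·0 + 0.1·h(square D) + 0.05·1
h(square D) = 0.15·h(square A) + 0.3·h(square C) + 0.15·0 + 0.15·h(square D) + 0.25·1
Solving: h(square A) = 0.4984, h(square C) = 0.3867, h(square D) = 0.5186.
Starting from square D, the probability is 0.5186.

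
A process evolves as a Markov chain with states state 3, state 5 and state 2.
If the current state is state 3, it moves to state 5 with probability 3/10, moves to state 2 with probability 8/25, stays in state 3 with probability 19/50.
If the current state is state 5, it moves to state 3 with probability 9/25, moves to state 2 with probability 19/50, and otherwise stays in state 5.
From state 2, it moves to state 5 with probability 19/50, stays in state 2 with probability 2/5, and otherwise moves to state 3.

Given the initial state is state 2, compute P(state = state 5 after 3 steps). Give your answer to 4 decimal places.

Propagate the distribution vector 3 steps from state 2.
After 0 steps: (0.0000, 0.0000, 1.0000)
After 1 step: (0.2200, 0.3800, 0.4000)
After 2 steps: (0.3084, 0.3168, 0.3748)
After 3 steps: (0.3137, 0.3173, 0.3690)
P(in state 5 after 3 steps) = 0.3173

0.3173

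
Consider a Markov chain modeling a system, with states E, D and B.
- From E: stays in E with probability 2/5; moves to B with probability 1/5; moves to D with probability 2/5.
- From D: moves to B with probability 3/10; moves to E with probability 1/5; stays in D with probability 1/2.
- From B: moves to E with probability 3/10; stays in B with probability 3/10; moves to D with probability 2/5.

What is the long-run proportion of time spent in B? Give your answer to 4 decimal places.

0.2716

Let the stationary distribution be π with π = πP and π_1 + π_2 + π_3 = 1.
π_1 = 0.4·π_1 + 0.2·π_2 + 0.3·π_3
π_2 = 0.4·π_1 + 0.5·π_2 + 0.4·π_3
Solving with the normalization constraint gives π = (0.2840, 0.4444, 0.2716).
So the stationary probability of B is 0.2716.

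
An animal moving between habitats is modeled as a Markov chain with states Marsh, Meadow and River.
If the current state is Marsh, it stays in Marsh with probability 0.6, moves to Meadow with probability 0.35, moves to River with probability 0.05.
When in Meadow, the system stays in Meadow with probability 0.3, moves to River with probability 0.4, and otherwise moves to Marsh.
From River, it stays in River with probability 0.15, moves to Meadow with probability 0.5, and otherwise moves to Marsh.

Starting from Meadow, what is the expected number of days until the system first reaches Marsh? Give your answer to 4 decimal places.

Let t(s) be the expected number of days to first reach Marsh from state s, with t(Marsh) = 0. Conditioning on the first day:
t(Meadow) = 1 + 0.3·t(Meadow) + 0.4·t(River)
t(River) = 1 + 0.5·t(Meadow) + 0.15·t(River)
Solving: t(Meadow) = 3.1646, t(River) = 3.0380.
Expected days from Meadow to Marsh: 3.1646.

3.1646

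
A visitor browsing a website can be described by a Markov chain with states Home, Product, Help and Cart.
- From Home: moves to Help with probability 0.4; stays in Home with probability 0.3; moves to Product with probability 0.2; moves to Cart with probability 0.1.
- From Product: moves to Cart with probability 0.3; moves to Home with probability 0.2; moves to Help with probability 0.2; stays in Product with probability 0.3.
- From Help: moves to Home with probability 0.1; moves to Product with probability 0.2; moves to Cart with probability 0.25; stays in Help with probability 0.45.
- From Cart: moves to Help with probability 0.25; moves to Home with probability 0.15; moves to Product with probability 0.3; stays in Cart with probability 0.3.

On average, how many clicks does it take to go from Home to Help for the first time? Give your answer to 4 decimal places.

Let t(s) be the expected number of clicks to first reach Help from state s, with t(Help) = 0. Conditioning on the first click:
t(Home) = 1 + 0.3·t(Home) + 0.2·t(Product) + 0.1·t(Cart)
t(Product) = 1 + 0.2·t(Home) + 0.3·t(Product) + 0.3·t(Cart)
t(Cart) = 1 + 0.15·t(Home) + 0.3·t(Product) + 0.3·t(Cart)
Solving: t(Home) = 3.0905, t(Product) = 3.9294, t(Cart) = 3.7748.
Expected clicks from Home to Help: 3.0905.

3.0905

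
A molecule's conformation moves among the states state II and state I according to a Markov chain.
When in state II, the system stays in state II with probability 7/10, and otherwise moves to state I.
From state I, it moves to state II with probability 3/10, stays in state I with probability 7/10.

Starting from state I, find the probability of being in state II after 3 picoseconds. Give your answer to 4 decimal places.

Propagate the distribution vector 3 picoseconds from state I.
After 0 picoseconds: (0.0000, 1.0000)
After 1 picosecond: (0.3000, 0.7000)
After 2 picoseconds: (0.4200, 0.5800)
After 3 picoseconds: (0.4680, 0.5320)
P(in state II after 3 picoseconds) = 0.4680

0.4680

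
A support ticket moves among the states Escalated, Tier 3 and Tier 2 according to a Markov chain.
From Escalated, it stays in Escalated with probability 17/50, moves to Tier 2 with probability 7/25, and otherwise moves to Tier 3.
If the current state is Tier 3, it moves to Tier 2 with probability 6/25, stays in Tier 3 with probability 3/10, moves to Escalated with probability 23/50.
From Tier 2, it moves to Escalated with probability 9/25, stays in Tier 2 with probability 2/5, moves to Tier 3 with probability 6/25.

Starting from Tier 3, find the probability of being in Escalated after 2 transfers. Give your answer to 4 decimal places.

0.3808

Sum over the intermediate state after 1 transfer:
P = P(Tier 3→Escalated)·P(Escalated→Escalated) + P(Tier 3→Tier 3)·P(Tier 3→Escalated) + P(Tier 3→Tier 2)·P(Tier 2→Escalated)
  = 0.46×0.34 + 0.3×0.46 + 0.24×0.36
  = 0.1564 + 0.1380 + 0.0864 = 0.3808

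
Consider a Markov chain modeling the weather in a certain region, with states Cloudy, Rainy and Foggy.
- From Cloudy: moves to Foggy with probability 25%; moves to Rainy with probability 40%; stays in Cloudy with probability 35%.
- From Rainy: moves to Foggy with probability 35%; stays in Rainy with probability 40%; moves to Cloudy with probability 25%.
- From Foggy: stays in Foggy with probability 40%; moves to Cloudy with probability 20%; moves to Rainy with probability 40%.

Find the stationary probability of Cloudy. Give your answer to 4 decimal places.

0.2588

Let the stationary distribution be π with π = πP and π_1 + π_2 + π_3 = 1.
π_1 = 0.35·π_1 + 0.25·π_2 + 0.2·π_3
π_2 = 0.4·π_1 + 0.4·π_2 + 0.4·π_3
Solving with the normalization constraint gives π = (0.2588, 0.4000, 0.3412).
So the stationary probability of Cloudy is 0.2588.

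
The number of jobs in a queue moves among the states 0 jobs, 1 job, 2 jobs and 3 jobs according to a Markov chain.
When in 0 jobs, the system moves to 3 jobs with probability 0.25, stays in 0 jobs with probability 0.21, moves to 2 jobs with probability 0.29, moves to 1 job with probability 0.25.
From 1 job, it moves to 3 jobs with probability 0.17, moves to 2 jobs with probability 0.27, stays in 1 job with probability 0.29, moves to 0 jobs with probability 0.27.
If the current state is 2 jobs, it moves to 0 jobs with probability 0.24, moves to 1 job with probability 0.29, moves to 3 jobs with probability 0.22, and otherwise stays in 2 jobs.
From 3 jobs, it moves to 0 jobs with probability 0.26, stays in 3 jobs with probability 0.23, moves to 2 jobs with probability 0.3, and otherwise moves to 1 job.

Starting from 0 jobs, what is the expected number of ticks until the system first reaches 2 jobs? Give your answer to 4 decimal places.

3.4815

Let t(s) be the expected number of ticks to first reach 2 jobs from state s, with t(2 jobs) = 0. Conditioning on the first tick:
t(0 jobs) = 1 + 0.21·t(0 jobs) + 0.25·t(1 job) + 0.25·t(3 jobs)
t(1 job) = 1 + 0.27·t(0 jobs) + 0.29·t(1 job) + 0.17·t(3 jobs)
t(3 jobs) = 1 + 0.26·t(0 jobs) + 0.21·t(1 job) + 0.23·t(3 jobs)
Solving: t(0 jobs) = 3.4815, t(1 job) = 3.5571, t(3 jobs) = 3.4444.
Expected ticks from 0 jobs to 2 jobs: 3.4815.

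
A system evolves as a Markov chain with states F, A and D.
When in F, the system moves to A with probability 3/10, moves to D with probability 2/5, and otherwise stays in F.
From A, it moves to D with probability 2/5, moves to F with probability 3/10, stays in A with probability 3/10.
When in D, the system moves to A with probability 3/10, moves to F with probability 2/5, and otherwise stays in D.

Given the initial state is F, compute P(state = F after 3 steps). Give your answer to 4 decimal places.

Propagate the distribution vector 3 steps from F.
After 0 steps: (1.0000, 0.0000, 0.0000)
After 1 step: (0.3000, 0.3000, 0.4000)
After 2 steps: (0.3400, 0.3000, 0.3600)
After 3 steps: (0.3360, 0.3000, 0.3640)
P(in F after 3 steps) = 0.3360

0.3360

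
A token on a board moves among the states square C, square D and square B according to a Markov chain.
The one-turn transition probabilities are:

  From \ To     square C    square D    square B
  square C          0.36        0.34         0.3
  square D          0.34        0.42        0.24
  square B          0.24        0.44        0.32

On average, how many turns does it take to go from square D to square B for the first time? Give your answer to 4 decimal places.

3.8341

Let t(s) be the expected number of turns to first reach square B from state s, with t(square B) = 0. Conditioning on the first turn:
t(square C) = 1 + 0.36·t(square C) + 0.34·t(square D)
t(square D) = 1 + 0.34·t(square C) + 0.42·t(square D)
Solving: t(square C) = 3.5994, t(square D) = 3.8341.
Expected turns from square D to square B: 3.8341.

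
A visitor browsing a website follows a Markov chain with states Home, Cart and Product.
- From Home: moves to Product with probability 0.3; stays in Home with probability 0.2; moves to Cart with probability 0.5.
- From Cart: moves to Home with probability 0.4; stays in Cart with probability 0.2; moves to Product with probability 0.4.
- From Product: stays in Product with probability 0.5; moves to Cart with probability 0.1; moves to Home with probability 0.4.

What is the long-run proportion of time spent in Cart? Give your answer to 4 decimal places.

Let the stationary distribution be π with π = πP and π_1 + π_2 + π_3 = 1.
π_1 = 0.2·π_1 + 0.4·π_2 + 0.4·π_3
π_2 = 0.5·π_1 + 0.2·π_2 + 0.1·π_3
Solving with the normalization constraint gives π = (0.3333, 0.2593, 0.4074).
So the stationary probability of Cart is 0.2593.

0.2593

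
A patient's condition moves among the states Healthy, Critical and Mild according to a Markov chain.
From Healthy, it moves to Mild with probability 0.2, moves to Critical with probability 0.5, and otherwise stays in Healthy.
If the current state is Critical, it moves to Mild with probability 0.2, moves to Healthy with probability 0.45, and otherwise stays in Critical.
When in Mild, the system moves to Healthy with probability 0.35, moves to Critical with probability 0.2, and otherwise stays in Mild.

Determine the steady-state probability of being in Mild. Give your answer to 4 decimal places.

Let the stationary distribution be π with π = πP and π_1 + π_2 + π_3 = 1.
π_1 = 0.3·π_1 + 0.45·π_2 + 0.35·π_3
π_2 = 0.5·π_1 + 0.35·π_2 + 0.2·π_3
Solving with the normalization constraint gives π = (0.3681, 0.3652, 0.2667).
So the stationary probability of Mild is 0.2667.

0.2667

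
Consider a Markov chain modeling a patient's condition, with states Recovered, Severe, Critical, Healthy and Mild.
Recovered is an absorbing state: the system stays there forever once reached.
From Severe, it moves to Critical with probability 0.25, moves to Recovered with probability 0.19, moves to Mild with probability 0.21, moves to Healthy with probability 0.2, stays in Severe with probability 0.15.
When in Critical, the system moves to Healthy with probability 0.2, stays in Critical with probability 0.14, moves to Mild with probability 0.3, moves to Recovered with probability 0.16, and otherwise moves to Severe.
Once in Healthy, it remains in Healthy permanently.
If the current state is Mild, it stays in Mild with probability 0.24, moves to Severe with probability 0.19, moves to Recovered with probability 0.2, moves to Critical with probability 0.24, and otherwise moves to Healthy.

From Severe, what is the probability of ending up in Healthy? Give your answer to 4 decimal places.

Let h(s) be the probability of absorption at Healthy starting from transient state s. Then h(Healthy) = 1 and h(Recovered) = 0. By first-step analysis:
h(Severe) = 0.19·0 + 0.15·h(Severe) + 0.25·h(Critical) + 0.2·1 + 0.21·h(Mild)
h(Critical) = 0.16·0 + 0.2·h(Severe) + 0.14·h(Critical) + 0.2·1 + 0.3·h(Mild)
h(Mild) = 0.2·0 + 0.19·h(Severe) + 0.24·h(Critical) + 0.13·1 + 0.24·h(Mild)
Solving: h(Severe) = 0.4969, h(Critical) = 0.5070, h(Mild) = 0.4554.
Starting from Severe, the probability is 0.4969.

0.4969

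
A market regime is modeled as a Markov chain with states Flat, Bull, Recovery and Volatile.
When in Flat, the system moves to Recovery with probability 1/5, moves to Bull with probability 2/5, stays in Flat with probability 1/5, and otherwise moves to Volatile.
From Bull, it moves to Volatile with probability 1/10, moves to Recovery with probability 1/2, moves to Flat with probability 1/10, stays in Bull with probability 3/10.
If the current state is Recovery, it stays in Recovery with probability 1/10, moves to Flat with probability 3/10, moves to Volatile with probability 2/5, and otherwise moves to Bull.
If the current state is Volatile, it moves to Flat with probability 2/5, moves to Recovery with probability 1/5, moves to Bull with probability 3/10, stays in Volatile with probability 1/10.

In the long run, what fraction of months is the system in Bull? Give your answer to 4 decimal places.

0.2974

Let the stationary distribution be π with π = πP and π_1 + π_2 + π_3 + π_4 = 1.
π_1 = 0.2·π_1 + 0.1·π_2 + 0.3·π_3 + 0.4·π_4
π_2 = 0.4·π_1 + 0.3·π_2 + 0.2·π_3 + 0.3·π_4
π_3 = 0.2·π_1 + 0.5·π_2 + 0.1·π_3 + 0.2·π_4
Solving with the normalization constraint gives π = (0.2371, 0.2974, 0.2629, 0.2026).
So the stationary probability of Bull is 0.2974.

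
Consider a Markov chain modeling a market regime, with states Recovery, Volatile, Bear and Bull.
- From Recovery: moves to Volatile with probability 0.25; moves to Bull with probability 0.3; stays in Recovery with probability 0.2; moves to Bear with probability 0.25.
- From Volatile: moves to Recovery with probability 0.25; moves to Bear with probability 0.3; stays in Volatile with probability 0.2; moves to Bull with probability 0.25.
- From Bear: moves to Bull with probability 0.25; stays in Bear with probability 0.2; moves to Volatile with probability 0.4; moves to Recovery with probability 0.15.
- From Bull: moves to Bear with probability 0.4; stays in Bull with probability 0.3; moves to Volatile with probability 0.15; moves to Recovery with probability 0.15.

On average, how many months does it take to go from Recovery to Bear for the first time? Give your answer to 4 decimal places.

3.2900

Let t(s) be the expected number of months to first reach Bear from state s, with t(Bear) = 0. Conditioning on the first month:
t(Recovery) = 1 + 0.2·t(Recovery) + 0.25·t(Volatile) + 0.3·t(Bull)
t(Volatile) = 1 + 0.25·t(Recovery) + 0.2·t(Volatile) + 0.25·t(Bull)
t(Bull) = 1 + 0.15·t(Recovery) + 0.15·t(Volatile) + 0.3·t(Bull)
Solving: t(Recovery) = 3.2900, t(Volatile) = 3.1562, t(Bull) = 2.8099.
Expected months from Recovery to Bear: 3.2900.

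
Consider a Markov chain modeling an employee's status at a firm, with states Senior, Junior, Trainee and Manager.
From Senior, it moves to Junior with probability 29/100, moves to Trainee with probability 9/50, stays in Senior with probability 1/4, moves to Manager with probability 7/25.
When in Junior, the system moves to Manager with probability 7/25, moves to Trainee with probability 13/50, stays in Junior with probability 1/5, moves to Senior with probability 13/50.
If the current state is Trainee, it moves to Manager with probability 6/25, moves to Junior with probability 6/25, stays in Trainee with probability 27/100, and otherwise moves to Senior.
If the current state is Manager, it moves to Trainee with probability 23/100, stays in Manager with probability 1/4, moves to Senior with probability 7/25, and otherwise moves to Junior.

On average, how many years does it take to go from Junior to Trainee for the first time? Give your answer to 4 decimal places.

4.3324

Let t(s) be the expected number of years to first reach Trainee from state s, with t(Trainee) = 0. Conditioning on the first year:
t(Senior) = 1 + 0.25·t(Senior) + 0.29·t(Junior) + 0.28·t(Manager)
t(Junior) = 1 + 0.26·t(Senior) + 0.2·t(Junior) + 0.28·t(Manager)
t(Manager) = 1 + 0.28·t(Senior) + 0.24·t(Junior) + 0.25·t(Manager)
Solving: t(Senior) = 4.6755, t(Junior) = 4.3324, t(Manager) = 4.4652.
Expected years from Junior to Trainee: 4.3324.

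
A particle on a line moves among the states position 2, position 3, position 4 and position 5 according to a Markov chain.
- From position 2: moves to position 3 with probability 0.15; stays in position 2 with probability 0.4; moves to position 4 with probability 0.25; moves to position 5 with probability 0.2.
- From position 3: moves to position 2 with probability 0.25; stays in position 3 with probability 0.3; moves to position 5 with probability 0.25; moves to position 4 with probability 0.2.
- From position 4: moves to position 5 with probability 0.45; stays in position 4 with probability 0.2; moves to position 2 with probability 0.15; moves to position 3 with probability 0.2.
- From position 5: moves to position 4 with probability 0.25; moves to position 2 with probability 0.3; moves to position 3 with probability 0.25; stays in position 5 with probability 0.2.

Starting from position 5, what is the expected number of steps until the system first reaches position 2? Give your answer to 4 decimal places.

Let t(s) be the expected number of steps to first reach position 2 from state s, with t(position 2) = 0. Conditioning on the first step:
t(position 3) = 1 + 0.3·t(position 3) + 0.2·t(position 4) + 0.25·t(position 5)
t(position 4) = 1 + 0.2·t(position 3) + 0.2·t(position 4) + 0.45·t(position 5)
t(position 5) = 1 + 0.25·t(position 3) + 0.25·t(position 4) + 0.2·t(position 5)
Solving: t(position 3) = 4.1229, t(position 4) = 4.4995, t(position 5) = 3.9445.
Expected steps from position 5 to position 2: 3.9445.

3.9445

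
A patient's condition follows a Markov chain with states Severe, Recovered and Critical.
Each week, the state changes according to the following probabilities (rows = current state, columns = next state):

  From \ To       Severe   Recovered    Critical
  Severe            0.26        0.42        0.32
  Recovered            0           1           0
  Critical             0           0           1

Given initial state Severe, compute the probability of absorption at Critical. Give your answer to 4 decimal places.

Let h(s) be the probability of absorption at Critical starting from transient state s. Then h(Critical) = 1 and h(Recovered) = 0. By first-step analysis:
h(Severe) = 0.26·h(Severe) + 0.42·0 + 0.32·1
Solving: h(Severe) = 0.4324.
Starting from Severe, the probability is 0.4324.

0.4324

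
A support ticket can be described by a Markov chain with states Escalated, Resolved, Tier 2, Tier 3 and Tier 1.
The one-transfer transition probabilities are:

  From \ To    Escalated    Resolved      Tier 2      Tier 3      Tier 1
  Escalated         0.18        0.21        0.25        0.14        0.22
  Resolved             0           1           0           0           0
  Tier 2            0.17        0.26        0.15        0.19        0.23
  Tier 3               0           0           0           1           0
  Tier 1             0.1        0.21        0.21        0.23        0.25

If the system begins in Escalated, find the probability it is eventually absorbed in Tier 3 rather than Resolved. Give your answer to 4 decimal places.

0.4371

Let h(s) be the probability of absorption at Tier 3 starting from transient state s. Then h(Tier 3) = 1 and h(Resolved) = 0. By first-step analysis:
h(Escalated) = 0.18·h(Escalated) + 0.21·0 + 0.25·h(Tier 2) + 0.14·1 + 0.22·h(Tier 1)
h(Tier 2) = 0.17·h(Escalated) + 0.26·0 + 0.15·h(Tier 2) + 0.19·1 + 0.23·h(Tier 1)
h(Tier 1) = 0.1·h(Escalated) + 0.21·0 + 0.21·h(Tier 2) + 0.23·1 + 0.25·h(Tier 1)
Solving: h(Escalated) = 0.4371, h(Tier 2) = 0.4433, h(Tier 1) = 0.4891.
Starting from Escalated, the probability is 0.4371.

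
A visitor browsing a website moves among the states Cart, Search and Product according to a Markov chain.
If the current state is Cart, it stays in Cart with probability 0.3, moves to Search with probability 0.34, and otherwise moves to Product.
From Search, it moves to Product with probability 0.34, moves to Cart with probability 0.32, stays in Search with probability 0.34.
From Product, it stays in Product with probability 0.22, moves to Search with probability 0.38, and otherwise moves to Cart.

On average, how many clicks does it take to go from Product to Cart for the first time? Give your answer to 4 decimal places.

2.6971

Let t(s) be the expected number of clicks to first reach Cart from state s, with t(Cart) = 0. Conditioning on the first click:
t(Search) = 1 + 0.34·t(Search) + 0.34·t(Product)
t(Product) = 1 + 0.38·t(Search) + 0.22·t(Product)
Solving: t(Search) = 2.9046, t(Product) = 2.6971.
Expected clicks from Product to Cart: 2.6971.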